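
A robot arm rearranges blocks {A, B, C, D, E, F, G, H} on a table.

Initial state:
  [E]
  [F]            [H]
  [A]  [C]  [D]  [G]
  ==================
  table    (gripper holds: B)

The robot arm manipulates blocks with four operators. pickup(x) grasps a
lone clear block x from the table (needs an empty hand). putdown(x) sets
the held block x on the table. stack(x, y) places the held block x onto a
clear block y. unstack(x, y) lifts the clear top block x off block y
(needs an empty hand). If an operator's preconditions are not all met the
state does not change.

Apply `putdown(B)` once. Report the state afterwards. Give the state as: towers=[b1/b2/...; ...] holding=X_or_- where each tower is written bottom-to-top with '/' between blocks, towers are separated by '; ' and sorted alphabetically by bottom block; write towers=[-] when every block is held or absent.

towers=[A/F/E; B; C; D; G/H] holding=-

before: towers=[A/F/E; C; D; G/H] holding=B
pre[putdown(B)]: holding(B) ✓
all met → apply putdown(B)
after:  towers=[A/F/E; B; C; D; G/H] holding=-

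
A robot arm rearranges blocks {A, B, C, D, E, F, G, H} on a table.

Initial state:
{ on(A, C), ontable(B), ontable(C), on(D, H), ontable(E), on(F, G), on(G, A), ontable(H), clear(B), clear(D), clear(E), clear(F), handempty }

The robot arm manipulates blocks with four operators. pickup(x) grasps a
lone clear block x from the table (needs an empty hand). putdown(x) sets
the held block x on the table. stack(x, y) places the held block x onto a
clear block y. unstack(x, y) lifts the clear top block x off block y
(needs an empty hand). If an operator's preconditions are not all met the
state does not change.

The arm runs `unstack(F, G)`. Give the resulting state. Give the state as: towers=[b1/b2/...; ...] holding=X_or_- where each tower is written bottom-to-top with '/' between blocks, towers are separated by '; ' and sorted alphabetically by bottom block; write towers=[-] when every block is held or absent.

before: towers=[B; C/A/G/F; E; H/D] holding=-
pre[unstack(F, G)]: on(F,G) ✓, clear(F) ✓, handempty ✓
all met → apply unstack(F, G)
after:  towers=[B; C/A/G; E; H/D] holding=F

towers=[B; C/A/G; E; H/D] holding=F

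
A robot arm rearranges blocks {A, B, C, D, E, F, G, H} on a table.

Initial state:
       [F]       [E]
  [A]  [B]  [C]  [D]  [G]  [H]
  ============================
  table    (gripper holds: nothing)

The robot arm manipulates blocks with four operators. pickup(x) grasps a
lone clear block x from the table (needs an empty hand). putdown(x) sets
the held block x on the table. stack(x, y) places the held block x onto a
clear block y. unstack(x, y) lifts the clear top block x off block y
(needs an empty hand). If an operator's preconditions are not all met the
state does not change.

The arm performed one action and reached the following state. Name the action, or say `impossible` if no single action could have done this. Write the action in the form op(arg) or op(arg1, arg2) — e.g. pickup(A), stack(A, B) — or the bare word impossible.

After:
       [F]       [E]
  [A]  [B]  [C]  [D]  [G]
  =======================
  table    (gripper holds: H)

target: towers=[A; B/F; C; D/E; G] holding=H
         pickup(G) → towers=[A; B/F; C; D/E; H] holding=G
         pickup(A) → towers=[B/F; C; D/E; G; H] holding=A
     unstack(E, D) → towers=[A; B/F; C; D; G; H] holding=E
         pickup(H) → towers=[A; B/F; C; D/E; G] holding=H  ← match
     unstack(F, B) → towers=[A; B; C; D/E; G; H] holding=F
         pickup(C) → towers=[A; B/F; D/E; G; H] holding=C

pickup(H)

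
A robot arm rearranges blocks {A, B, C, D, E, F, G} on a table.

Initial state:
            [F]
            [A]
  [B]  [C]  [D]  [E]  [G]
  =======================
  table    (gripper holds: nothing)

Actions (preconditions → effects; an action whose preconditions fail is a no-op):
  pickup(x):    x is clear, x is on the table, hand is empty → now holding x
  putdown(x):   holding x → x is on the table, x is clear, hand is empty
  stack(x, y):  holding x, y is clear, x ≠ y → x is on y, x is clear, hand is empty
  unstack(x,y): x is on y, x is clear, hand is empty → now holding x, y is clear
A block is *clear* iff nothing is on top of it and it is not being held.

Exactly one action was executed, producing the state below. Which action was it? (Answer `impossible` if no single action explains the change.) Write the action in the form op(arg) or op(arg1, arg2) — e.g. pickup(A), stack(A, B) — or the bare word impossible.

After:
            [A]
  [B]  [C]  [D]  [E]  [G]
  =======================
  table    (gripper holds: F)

unstack(F, A)

target: towers=[B; C; D/A; E; G] holding=F
         pickup(B) → towers=[C; D/A/F; E; G] holding=B
     unstack(F, A) → towers=[B; C; D/A; E; G] holding=F  ← match
         pickup(G) → towers=[B; C; D/A/F; E] holding=G
         pickup(E) → towers=[B; C; D/A/F; G] holding=E
         pickup(C) → towers=[B; D/A/F; E; G] holding=C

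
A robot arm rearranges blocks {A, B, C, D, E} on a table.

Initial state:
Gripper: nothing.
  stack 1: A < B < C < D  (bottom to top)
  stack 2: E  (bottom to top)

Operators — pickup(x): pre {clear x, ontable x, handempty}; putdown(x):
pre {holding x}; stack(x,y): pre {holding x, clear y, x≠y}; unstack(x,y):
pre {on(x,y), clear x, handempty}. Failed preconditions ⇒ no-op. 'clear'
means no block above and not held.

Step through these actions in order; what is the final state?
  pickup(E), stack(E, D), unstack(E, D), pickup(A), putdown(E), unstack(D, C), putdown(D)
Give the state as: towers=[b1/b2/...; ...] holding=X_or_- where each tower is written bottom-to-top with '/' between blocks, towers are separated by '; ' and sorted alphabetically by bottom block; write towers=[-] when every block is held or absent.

step 1 (pickup(E)): towers=[A/B/C/D] holding=E
step 2 (stack(E, D)): towers=[A/B/C/D/E] holding=-
step 3 (unstack(E, D)): towers=[A/B/C/D] holding=E
step 4 (pickup(A)) [no-op]: towers=[A/B/C/D] holding=E
step 5 (putdown(E)): towers=[A/B/C/D; E] holding=-
step 6 (unstack(D, C)): towers=[A/B/C; E] holding=D
step 7 (putdown(D)): towers=[A/B/C; D; E] holding=-

towers=[A/B/C; D; E] holding=-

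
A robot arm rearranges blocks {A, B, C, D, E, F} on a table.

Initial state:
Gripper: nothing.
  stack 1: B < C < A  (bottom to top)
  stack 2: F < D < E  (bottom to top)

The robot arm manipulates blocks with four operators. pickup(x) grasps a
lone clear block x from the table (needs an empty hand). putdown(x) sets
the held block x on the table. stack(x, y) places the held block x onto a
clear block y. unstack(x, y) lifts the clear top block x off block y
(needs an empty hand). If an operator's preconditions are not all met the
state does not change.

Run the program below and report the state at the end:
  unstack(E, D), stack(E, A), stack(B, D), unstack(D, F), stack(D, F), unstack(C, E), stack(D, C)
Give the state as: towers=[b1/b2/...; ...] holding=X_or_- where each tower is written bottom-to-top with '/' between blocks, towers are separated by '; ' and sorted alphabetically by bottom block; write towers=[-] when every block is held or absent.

towers=[B/C/A/E; F/D] holding=-

step 1 (unstack(E, D)): towers=[B/C/A; F/D] holding=E
step 2 (stack(E, A)): towers=[B/C/A/E; F/D] holding=-
step 3 (stack(B, D)) [no-op]: towers=[B/C/A/E; F/D] holding=-
step 4 (unstack(D, F)): towers=[B/C/A/E; F] holding=D
step 5 (stack(D, F)): towers=[B/C/A/E; F/D] holding=-
step 6 (unstack(C, E)) [no-op]: towers=[B/C/A/E; F/D] holding=-
step 7 (stack(D, C)) [no-op]: towers=[B/C/A/E; F/D] holding=-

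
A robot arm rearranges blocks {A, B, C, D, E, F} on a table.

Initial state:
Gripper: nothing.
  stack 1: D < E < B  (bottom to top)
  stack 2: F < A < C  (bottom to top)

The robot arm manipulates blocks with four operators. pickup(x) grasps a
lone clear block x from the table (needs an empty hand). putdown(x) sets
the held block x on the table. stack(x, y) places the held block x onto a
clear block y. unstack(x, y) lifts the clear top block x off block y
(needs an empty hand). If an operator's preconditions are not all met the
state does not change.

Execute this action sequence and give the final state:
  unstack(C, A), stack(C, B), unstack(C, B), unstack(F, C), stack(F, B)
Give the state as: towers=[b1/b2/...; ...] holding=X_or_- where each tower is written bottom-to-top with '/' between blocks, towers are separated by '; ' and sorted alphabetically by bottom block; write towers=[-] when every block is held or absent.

towers=[D/E/B; F/A] holding=C

step 1 (unstack(C, A)): towers=[D/E/B; F/A] holding=C
step 2 (stack(C, B)): towers=[D/E/B/C; F/A] holding=-
step 3 (unstack(C, B)): towers=[D/E/B; F/A] holding=C
step 4 (unstack(F, C)) [no-op]: towers=[D/E/B; F/A] holding=C
step 5 (stack(F, B)) [no-op]: towers=[D/E/B; F/A] holding=C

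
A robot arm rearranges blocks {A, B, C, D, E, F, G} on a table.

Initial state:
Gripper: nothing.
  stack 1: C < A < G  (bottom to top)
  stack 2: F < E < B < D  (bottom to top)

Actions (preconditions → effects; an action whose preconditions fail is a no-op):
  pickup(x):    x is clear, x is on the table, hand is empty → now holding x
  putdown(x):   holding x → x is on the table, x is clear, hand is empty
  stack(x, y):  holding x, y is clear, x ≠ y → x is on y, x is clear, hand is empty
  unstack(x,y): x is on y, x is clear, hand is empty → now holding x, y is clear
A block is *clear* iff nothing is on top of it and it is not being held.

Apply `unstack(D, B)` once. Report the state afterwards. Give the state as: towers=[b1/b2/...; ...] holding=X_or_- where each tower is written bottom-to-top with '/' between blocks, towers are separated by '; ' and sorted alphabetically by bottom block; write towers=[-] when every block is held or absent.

towers=[C/A/G; F/E/B] holding=D

before: towers=[C/A/G; F/E/B/D] holding=-
pre[unstack(D, B)]: on(D,B) ok, clear(D) ok, handempty ok
all met → apply unstack(D, B)
after:  towers=[C/A/G; F/E/B] holding=D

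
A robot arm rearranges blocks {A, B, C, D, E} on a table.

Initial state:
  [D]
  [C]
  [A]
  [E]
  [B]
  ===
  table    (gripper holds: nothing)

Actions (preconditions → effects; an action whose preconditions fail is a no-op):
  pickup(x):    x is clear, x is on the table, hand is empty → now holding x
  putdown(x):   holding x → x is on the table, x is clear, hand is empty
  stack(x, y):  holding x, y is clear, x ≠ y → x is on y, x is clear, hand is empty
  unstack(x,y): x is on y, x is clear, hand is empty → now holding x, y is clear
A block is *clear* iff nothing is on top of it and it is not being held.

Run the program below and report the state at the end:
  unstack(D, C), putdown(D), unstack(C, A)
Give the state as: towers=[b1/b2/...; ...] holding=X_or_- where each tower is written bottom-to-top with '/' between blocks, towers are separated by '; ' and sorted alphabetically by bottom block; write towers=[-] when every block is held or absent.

towers=[B/E/A; D] holding=C

step 1 (unstack(D, C)): towers=[B/E/A/C] holding=D
step 2 (putdown(D)): towers=[B/E/A/C; D] holding=-
step 3 (unstack(C, A)): towers=[B/E/A; D] holding=C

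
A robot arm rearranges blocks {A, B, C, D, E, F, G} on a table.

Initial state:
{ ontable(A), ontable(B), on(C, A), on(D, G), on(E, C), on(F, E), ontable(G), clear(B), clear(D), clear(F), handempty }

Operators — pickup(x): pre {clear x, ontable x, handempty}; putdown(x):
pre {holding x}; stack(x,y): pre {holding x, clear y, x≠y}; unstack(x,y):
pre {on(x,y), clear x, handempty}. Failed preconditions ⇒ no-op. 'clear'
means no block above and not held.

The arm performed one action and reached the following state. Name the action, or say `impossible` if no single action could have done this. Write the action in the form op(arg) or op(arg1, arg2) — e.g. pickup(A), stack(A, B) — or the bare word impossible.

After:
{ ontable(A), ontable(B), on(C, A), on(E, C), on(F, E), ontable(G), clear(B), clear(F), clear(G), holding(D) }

unstack(D, G)

target: towers=[A/C/E/F; B; G] holding=D
         pickup(B) → towers=[A/C/E/F; G/D] holding=B
     unstack(F, E) → towers=[A/C/E; B; G/D] holding=F
     unstack(D, G) → towers=[A/C/E/F; B; G] holding=D  ← match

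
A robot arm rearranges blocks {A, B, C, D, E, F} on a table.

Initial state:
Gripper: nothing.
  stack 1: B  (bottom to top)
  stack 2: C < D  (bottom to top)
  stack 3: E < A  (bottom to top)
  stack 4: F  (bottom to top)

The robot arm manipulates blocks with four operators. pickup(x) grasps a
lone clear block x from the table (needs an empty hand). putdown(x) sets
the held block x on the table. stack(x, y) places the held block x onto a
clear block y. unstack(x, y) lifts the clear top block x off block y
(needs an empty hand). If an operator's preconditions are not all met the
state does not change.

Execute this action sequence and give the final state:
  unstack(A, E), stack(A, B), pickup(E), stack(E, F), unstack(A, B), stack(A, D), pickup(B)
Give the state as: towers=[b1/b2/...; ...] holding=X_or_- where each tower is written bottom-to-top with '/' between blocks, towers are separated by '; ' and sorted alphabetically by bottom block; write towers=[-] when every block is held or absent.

step 1 (unstack(A, E)): towers=[B; C/D; E; F] holding=A
step 2 (stack(A, B)): towers=[B/A; C/D; E; F] holding=-
step 3 (pickup(E)): towers=[B/A; C/D; F] holding=E
step 4 (stack(E, F)): towers=[B/A; C/D; F/E] holding=-
step 5 (unstack(A, B)): towers=[B; C/D; F/E] holding=A
step 6 (stack(A, D)): towers=[B; C/D/A; F/E] holding=-
step 7 (pickup(B)): towers=[C/D/A; F/E] holding=B

towers=[C/D/A; F/E] holding=B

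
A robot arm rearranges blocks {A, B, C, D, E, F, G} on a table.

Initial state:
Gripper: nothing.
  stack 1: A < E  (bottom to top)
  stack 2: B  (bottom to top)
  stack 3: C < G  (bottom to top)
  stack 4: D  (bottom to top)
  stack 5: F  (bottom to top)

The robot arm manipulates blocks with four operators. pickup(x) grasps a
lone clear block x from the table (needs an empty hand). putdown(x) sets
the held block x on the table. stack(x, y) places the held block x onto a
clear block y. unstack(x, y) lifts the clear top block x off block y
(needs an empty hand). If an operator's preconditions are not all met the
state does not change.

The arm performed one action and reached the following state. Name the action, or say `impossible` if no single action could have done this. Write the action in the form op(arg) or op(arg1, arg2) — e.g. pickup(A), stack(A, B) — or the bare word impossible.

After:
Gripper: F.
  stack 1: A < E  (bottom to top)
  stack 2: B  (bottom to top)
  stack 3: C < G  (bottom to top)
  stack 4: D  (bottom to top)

target: towers=[A/E; B; C/G; D] holding=F
         pickup(B) → towers=[A/E; C/G; D; F] holding=B
         pickup(F) → towers=[A/E; B; C/G; D] holding=F  ← match
     unstack(G, C) → towers=[A/E; B; C; D; F] holding=G
         pickup(D) → towers=[A/E; B; C/G; F] holding=D
     unstack(E, A) → towers=[A; B; C/G; D; F] holding=E

pickup(F)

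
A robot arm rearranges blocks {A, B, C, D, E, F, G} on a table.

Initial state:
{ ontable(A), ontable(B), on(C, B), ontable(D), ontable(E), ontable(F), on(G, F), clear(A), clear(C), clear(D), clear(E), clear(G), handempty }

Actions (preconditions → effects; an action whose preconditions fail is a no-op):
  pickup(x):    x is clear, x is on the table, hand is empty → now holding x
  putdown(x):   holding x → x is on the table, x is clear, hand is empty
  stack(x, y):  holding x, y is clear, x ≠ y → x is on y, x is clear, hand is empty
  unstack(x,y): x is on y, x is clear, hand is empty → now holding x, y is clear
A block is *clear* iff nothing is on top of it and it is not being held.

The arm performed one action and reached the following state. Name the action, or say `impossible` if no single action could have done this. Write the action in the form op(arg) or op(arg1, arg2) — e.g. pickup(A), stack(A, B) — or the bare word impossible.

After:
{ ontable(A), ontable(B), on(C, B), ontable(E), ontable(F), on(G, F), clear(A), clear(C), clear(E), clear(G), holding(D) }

target: towers=[A; B/C; E; F/G] holding=D
     unstack(G, F) → towers=[A; B/C; D; E; F] holding=G
         pickup(D) → towers=[A; B/C; E; F/G] holding=D  ← match
         pickup(A) → towers=[B/C; D; E; F/G] holding=A
         pickup(E) → towers=[A; B/C; D; F/G] holding=E
     unstack(C, B) → towers=[A; B; D; E; F/G] holding=C

pickup(D)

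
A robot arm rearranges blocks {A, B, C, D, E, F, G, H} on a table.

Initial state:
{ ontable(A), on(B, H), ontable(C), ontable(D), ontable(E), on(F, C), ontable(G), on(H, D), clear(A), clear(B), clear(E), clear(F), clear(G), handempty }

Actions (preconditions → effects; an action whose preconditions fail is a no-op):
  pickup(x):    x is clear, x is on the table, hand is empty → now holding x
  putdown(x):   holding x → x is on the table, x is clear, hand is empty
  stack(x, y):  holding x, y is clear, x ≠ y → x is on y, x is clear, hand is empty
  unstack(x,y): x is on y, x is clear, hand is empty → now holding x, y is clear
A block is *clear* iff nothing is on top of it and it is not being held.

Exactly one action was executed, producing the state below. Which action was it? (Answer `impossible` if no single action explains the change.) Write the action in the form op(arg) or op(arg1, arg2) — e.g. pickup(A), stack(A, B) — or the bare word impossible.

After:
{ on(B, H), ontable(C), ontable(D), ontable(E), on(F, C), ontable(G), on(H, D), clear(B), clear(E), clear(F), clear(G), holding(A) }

pickup(A)

target: towers=[C/F; D/H/B; E; G] holding=A
         pickup(G) → towers=[A; C/F; D/H/B; E] holding=G
         pickup(A) → towers=[C/F; D/H/B; E; G] holding=A  ← match
         pickup(E) → towers=[A; C/F; D/H/B; G] holding=E
     unstack(B, H) → towers=[A; C/F; D/H; E; G] holding=B
     unstack(F, C) → towers=[A; C; D/H/B; E; G] holding=F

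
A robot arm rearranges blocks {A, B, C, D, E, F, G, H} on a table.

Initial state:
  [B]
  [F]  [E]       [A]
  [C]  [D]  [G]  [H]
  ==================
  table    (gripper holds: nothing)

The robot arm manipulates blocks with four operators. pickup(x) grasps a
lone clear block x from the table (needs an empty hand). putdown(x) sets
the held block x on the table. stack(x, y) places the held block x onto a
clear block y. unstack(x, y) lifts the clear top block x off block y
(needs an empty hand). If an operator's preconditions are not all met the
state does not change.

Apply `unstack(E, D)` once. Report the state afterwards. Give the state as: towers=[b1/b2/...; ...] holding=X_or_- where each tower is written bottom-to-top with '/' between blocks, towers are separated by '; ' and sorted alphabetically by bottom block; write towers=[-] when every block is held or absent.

before: towers=[C/F/B; D/E; G; H/A] holding=-
pre[unstack(E, D)]: on(E,D) yes, clear(E) yes, handempty yes
all met → apply unstack(E, D)
after:  towers=[C/F/B; D; G; H/A] holding=E

towers=[C/F/B; D; G; H/A] holding=E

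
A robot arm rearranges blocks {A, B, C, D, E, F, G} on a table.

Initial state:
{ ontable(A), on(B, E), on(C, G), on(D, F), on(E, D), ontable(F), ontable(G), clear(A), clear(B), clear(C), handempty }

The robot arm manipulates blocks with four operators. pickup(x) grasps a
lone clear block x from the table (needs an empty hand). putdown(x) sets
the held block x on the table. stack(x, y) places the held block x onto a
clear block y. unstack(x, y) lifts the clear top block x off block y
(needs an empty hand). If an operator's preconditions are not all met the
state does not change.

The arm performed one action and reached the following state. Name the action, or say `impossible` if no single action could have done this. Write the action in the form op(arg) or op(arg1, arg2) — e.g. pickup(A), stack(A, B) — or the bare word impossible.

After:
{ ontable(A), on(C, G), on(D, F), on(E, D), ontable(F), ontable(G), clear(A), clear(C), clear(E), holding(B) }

unstack(B, E)

target: towers=[A; F/D/E; G/C] holding=B
     unstack(B, E) → towers=[A; F/D/E; G/C] holding=B  ← match
         pickup(A) → towers=[F/D/E/B; G/C] holding=A
     unstack(C, G) → towers=[A; F/D/E/B; G] holding=C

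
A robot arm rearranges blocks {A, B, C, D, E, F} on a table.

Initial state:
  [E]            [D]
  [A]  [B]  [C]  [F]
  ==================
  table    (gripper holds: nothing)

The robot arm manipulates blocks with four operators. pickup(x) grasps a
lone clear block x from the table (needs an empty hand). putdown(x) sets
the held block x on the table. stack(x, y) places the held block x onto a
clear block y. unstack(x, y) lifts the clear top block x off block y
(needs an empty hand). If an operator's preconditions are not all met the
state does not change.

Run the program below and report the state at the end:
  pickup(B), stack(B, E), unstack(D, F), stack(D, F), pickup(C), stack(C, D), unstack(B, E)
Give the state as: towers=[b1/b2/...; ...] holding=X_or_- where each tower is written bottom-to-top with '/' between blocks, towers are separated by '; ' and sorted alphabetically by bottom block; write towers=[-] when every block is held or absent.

towers=[A/E; F/D/C] holding=B

step 1 (pickup(B)): towers=[A/E; C; F/D] holding=B
step 2 (stack(B, E)): towers=[A/E/B; C; F/D] holding=-
step 3 (unstack(D, F)): towers=[A/E/B; C; F] holding=D
step 4 (stack(D, F)): towers=[A/E/B; C; F/D] holding=-
step 5 (pickup(C)): towers=[A/E/B; F/D] holding=C
step 6 (stack(C, D)): towers=[A/E/B; F/D/C] holding=-
step 7 (unstack(B, E)): towers=[A/E; F/D/C] holding=B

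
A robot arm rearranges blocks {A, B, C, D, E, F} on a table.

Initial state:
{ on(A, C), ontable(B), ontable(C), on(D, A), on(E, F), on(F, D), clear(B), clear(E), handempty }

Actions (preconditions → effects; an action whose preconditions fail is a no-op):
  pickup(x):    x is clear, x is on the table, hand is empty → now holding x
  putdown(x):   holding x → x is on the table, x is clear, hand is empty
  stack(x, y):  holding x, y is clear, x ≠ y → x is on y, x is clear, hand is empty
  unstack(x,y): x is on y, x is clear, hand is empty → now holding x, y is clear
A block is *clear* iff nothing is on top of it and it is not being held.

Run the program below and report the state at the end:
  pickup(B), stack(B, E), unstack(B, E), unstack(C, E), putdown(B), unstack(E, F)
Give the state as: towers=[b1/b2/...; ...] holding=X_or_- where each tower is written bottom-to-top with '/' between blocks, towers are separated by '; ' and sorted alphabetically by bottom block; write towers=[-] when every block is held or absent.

towers=[B; C/A/D/F] holding=E

step 1 (pickup(B)): towers=[C/A/D/F/E] holding=B
step 2 (stack(B, E)): towers=[C/A/D/F/E/B] holding=-
step 3 (unstack(B, E)): towers=[C/A/D/F/E] holding=B
step 4 (unstack(C, E)) [no-op]: towers=[C/A/D/F/E] holding=B
step 5 (putdown(B)): towers=[B; C/A/D/F/E] holding=-
step 6 (unstack(E, F)): towers=[B; C/A/D/F] holding=E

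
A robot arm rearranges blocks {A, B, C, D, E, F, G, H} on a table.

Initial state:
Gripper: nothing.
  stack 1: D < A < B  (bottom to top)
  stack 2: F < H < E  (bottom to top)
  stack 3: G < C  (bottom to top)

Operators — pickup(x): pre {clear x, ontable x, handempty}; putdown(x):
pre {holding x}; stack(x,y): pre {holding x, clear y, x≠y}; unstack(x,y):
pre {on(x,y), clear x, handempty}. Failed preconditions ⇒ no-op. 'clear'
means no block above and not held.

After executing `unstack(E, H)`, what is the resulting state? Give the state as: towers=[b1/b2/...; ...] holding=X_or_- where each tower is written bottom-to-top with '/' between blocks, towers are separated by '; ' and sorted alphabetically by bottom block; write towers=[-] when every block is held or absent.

before: towers=[D/A/B; F/H/E; G/C] holding=-
pre[unstack(E, H)]: on(E,H) ok, clear(E) ok, handempty ok
all met → apply unstack(E, H)
after:  towers=[D/A/B; F/H; G/C] holding=E

towers=[D/A/B; F/H; G/C] holding=E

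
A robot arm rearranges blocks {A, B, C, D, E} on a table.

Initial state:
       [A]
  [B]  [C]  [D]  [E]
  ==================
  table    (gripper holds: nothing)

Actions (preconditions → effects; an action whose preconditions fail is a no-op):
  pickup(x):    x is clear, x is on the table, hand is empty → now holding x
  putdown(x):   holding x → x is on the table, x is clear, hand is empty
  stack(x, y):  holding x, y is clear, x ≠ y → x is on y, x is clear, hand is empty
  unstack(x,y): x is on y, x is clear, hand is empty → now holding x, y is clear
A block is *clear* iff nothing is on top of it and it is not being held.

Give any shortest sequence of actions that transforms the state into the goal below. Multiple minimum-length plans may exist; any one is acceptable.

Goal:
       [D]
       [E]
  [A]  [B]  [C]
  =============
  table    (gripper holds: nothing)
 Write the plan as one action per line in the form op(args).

unstack(A, C)
putdown(A)
pickup(E)
stack(E, B)
pickup(D)
stack(D, E)

step 1 (unstack(A, C)): towers=[B; C; D; E] holding=A
step 2 (putdown(A)): towers=[A; B; C; D; E] holding=-
step 3 (pickup(E)): towers=[A; B; C; D] holding=E
step 4 (stack(E, B)): towers=[A; B/E; C; D] holding=-
step 5 (pickup(D)): towers=[A; B/E; C] holding=D
step 6 (stack(D, E)): towers=[A; B/E/D; C] holding=-
goal check: towers=[A; B/E/D; C] holding=- — reached (length 6, optimal by BFS)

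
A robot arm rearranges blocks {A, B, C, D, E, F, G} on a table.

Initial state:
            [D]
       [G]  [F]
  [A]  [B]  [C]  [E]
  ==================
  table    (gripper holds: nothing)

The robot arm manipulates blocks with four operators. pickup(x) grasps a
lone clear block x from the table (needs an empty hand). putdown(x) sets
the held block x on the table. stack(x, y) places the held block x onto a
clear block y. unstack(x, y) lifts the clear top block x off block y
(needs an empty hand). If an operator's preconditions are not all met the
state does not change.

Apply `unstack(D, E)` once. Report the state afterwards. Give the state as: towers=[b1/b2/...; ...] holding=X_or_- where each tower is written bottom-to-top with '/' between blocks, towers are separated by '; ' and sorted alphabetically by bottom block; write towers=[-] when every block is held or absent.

towers=[A; B/G; C/F/D; E] holding=-

before: towers=[A; B/G; C/F/D; E] holding=-
pre[unstack(D, E)]: on(D,E) ✗, clear(D) ✓, handempty ✓
on(D,E) unmet → unstack(D, E) is a no-op
after:  towers=[A; B/G; C/F/D; E] holding=-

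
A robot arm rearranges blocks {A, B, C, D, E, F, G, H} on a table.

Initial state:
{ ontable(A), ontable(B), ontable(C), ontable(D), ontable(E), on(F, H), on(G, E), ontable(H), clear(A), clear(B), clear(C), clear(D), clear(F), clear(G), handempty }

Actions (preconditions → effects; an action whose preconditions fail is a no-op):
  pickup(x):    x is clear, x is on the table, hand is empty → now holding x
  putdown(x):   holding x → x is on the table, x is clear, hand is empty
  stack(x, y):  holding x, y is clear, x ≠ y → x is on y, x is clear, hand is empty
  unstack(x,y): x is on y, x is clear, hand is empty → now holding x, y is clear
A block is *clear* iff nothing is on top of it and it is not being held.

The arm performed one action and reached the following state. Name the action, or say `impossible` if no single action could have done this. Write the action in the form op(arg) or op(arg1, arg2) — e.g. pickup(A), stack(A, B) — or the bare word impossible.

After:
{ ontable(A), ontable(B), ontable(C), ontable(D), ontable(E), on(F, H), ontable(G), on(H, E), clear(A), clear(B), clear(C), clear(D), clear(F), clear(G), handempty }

impossible

target: towers=[A; B; C; D; E/H/F; G] holding=-
     unstack(G, E) → towers=[A; B; C; D; E; H/F] holding=G
         pickup(A) → towers=[B; C; D; E/G; H/F] holding=A
         pickup(B) → towers=[A; C; D; E/G; H/F] holding=B
     unstack(F, H) → towers=[A; B; C; D; E/G; H] holding=F
         pickup(D) → towers=[A; B; C; E/G; H/F] holding=D
         pickup(C) → towers=[A; B; D; E/G; H/F] holding=C
none of the 6 applicable actions match → impossible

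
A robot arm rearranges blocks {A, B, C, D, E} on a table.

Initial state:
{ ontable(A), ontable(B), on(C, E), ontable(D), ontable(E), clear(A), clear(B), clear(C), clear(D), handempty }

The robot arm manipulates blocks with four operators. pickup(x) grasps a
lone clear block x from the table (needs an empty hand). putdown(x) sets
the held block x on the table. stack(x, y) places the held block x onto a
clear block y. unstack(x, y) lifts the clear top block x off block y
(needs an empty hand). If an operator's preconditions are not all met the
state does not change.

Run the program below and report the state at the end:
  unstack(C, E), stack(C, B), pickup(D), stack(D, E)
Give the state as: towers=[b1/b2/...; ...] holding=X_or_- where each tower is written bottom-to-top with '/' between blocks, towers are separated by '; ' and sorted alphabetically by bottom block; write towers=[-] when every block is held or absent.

towers=[A; B/C; E/D] holding=-

step 1 (unstack(C, E)): towers=[A; B; D; E] holding=C
step 2 (stack(C, B)): towers=[A; B/C; D; E] holding=-
step 3 (pickup(D)): towers=[A; B/C; E] holding=D
step 4 (stack(D, E)): towers=[A; B/C; E/D] holding=-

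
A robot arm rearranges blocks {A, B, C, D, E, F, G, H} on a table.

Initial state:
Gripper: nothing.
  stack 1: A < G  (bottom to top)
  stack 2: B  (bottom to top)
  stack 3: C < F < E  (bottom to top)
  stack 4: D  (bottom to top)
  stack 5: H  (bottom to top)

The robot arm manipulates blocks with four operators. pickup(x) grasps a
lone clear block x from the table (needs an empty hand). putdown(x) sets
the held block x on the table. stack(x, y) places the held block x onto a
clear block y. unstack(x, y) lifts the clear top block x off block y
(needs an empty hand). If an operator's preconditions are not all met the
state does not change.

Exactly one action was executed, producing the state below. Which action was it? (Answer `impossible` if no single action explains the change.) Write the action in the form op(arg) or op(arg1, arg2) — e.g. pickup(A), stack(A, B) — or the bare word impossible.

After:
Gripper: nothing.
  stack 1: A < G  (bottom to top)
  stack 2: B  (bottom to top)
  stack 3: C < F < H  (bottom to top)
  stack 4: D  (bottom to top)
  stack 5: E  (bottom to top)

impossible

target: towers=[A/G; B; C/F/H; D; E] holding=-
     unstack(G, A) → towers=[A; B; C/F/E; D; H] holding=G
     unstack(E, F) → towers=[A/G; B; C/F; D; H] holding=E
         pickup(H) → towers=[A/G; B; C/F/E; D] holding=H
         pickup(B) → towers=[A/G; C/F/E; D; H] holding=B
         pickup(D) → towers=[A/G; B; C/F/E; H] holding=D
none of the 5 applicable actions match → impossible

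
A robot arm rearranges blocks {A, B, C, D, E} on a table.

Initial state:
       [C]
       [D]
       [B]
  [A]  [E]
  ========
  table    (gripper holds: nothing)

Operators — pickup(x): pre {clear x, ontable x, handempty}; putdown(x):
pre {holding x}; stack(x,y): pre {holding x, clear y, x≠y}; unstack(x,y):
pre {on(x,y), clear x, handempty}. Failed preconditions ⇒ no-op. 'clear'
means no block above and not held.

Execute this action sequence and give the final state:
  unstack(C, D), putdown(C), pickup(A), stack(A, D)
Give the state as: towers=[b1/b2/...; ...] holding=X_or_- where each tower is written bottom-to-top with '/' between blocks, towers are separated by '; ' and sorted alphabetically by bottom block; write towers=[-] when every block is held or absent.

towers=[C; E/B/D/A] holding=-

step 1 (unstack(C, D)): towers=[A; E/B/D] holding=C
step 2 (putdown(C)): towers=[A; C; E/B/D] holding=-
step 3 (pickup(A)): towers=[C; E/B/D] holding=A
step 4 (stack(A, D)): towers=[C; E/B/D/A] holding=-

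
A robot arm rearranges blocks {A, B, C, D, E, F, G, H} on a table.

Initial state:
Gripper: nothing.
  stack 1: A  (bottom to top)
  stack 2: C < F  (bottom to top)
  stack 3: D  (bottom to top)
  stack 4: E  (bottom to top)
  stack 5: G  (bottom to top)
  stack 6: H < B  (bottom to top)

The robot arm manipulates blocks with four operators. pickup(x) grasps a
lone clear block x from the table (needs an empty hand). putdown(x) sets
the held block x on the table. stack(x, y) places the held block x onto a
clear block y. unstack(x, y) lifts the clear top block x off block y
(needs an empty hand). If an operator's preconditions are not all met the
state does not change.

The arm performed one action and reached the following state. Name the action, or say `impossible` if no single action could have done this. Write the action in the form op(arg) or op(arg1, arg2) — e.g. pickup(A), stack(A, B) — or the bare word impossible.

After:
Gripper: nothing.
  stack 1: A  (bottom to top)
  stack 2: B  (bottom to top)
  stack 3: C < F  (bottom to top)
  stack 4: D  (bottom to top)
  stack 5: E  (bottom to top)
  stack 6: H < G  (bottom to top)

impossible

target: towers=[A; B; C/F; D; E; H/G] holding=-
         pickup(G) → towers=[A; C/F; D; E; H/B] holding=G
         pickup(A) → towers=[C/F; D; E; G; H/B] holding=A
         pickup(E) → towers=[A; C/F; D; G; H/B] holding=E
     unstack(B, H) → towers=[A; C/F; D; E; G; H] holding=B
     unstack(F, C) → towers=[A; C; D; E; G; H/B] holding=F
         pickup(D) → towers=[A; C/F; E; G; H/B] holding=D
none of the 6 applicable actions match → impossible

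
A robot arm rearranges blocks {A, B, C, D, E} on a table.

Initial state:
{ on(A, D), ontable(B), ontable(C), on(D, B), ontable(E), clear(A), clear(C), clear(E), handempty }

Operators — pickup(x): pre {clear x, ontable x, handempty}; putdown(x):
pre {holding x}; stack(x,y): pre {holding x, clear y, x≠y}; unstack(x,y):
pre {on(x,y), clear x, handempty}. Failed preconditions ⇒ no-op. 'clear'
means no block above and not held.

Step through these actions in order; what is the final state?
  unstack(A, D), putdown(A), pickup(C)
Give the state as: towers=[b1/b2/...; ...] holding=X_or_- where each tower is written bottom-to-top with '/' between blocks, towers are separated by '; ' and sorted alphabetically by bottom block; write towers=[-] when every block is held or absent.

towers=[A; B/D; E] holding=C

step 1 (unstack(A, D)): towers=[B/D; C; E] holding=A
step 2 (putdown(A)): towers=[A; B/D; C; E] holding=-
step 3 (pickup(C)): towers=[A; B/D; E] holding=C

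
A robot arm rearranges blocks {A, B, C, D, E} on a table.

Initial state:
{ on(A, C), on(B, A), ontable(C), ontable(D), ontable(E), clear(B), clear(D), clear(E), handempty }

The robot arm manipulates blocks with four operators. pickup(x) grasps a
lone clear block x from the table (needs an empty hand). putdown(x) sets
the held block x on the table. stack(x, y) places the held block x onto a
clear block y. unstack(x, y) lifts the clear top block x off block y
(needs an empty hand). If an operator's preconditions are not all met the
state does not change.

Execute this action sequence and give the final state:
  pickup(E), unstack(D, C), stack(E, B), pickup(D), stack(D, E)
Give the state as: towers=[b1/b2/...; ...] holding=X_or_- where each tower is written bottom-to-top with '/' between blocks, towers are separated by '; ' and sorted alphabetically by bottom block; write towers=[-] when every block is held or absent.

towers=[C/A/B/E/D] holding=-

step 1 (pickup(E)): towers=[C/A/B; D] holding=E
step 2 (unstack(D, C)) [no-op]: towers=[C/A/B; D] holding=E
step 3 (stack(E, B)): towers=[C/A/B/E; D] holding=-
step 4 (pickup(D)): towers=[C/A/B/E] holding=D
step 5 (stack(D, E)): towers=[C/A/B/E/D] holding=-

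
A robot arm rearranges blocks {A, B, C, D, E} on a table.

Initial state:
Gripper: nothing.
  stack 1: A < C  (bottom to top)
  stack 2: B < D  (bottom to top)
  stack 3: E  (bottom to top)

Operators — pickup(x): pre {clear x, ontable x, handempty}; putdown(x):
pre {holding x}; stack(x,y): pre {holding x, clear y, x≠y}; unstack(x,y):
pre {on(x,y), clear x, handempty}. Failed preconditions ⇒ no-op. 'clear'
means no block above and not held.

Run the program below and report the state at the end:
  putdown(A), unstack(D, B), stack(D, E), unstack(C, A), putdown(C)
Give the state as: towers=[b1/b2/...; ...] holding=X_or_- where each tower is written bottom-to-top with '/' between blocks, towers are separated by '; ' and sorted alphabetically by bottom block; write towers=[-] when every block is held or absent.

step 1 (putdown(A)) [no-op]: towers=[A/C; B/D; E] holding=-
step 2 (unstack(D, B)): towers=[A/C; B; E] holding=D
step 3 (stack(D, E)): towers=[A/C; B; E/D] holding=-
step 4 (unstack(C, A)): towers=[A; B; E/D] holding=C
step 5 (putdown(C)): towers=[A; B; C; E/D] holding=-

towers=[A; B; C; E/D] holding=-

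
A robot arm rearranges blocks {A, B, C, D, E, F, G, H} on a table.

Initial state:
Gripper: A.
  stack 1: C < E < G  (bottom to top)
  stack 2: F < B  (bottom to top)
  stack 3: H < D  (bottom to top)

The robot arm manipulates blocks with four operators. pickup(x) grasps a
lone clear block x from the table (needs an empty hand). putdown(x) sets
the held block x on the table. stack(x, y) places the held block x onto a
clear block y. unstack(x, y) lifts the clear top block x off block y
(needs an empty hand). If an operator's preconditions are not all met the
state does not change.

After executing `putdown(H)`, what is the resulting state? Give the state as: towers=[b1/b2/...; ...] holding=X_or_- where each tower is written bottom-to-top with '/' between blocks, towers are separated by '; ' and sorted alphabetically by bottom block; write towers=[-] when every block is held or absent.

before: towers=[C/E/G; F/B; H/D] holding=A
pre[putdown(H)]: holding(H) no
holding(H) unmet → putdown(H) is a no-op
after:  towers=[C/E/G; F/B; H/D] holding=A

towers=[C/E/G; F/B; H/D] holding=A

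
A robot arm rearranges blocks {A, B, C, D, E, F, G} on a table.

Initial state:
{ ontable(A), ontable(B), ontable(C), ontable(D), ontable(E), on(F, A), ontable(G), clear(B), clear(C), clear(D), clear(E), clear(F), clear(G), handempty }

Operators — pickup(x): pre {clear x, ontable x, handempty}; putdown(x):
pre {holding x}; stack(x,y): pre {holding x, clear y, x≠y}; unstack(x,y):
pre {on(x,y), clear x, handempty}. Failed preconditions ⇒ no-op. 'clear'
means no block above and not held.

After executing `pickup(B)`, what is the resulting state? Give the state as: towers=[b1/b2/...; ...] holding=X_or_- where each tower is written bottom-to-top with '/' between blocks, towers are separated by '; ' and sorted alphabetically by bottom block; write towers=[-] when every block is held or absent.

towers=[A/F; C; D; E; G] holding=B

before: towers=[A/F; B; C; D; E; G] holding=-
pre[pickup(B)]: clear(B) yes, ontable(B) yes, handempty yes
all met → apply pickup(B)
after:  towers=[A/F; C; D; E; G] holding=B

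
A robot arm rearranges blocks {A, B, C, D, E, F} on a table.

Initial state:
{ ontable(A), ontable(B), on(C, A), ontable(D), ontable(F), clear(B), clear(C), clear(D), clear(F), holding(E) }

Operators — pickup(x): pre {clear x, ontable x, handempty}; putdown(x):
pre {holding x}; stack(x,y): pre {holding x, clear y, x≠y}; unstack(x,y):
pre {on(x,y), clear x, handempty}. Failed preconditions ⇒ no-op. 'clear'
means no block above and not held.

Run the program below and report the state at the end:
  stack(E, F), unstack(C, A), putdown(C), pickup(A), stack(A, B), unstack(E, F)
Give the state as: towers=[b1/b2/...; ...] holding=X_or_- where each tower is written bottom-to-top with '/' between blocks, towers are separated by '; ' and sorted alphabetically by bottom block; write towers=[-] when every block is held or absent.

step 1 (stack(E, F)): towers=[A/C; B; D; F/E] holding=-
step 2 (unstack(C, A)): towers=[A; B; D; F/E] holding=C
step 3 (putdown(C)): towers=[A; B; C; D; F/E] holding=-
step 4 (pickup(A)): towers=[B; C; D; F/E] holding=A
step 5 (stack(A, B)): towers=[B/A; C; D; F/E] holding=-
step 6 (unstack(E, F)): towers=[B/A; C; D; F] holding=E

towers=[B/A; C; D; F] holding=E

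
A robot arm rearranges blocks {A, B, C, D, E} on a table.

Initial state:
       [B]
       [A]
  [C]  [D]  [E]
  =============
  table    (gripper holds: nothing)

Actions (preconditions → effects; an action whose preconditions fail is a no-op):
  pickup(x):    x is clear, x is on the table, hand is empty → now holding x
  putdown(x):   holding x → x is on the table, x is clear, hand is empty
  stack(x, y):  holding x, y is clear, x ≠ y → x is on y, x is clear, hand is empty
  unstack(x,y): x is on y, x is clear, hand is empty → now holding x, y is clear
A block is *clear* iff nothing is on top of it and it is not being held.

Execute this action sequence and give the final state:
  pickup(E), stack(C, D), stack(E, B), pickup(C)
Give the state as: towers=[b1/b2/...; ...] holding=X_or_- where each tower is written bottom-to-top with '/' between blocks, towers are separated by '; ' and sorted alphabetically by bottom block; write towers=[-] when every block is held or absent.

towers=[D/A/B/E] holding=C

step 1 (pickup(E)): towers=[C; D/A/B] holding=E
step 2 (stack(C, D)) [no-op]: towers=[C; D/A/B] holding=E
step 3 (stack(E, B)): towers=[C; D/A/B/E] holding=-
step 4 (pickup(C)): towers=[D/A/B/E] holding=C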